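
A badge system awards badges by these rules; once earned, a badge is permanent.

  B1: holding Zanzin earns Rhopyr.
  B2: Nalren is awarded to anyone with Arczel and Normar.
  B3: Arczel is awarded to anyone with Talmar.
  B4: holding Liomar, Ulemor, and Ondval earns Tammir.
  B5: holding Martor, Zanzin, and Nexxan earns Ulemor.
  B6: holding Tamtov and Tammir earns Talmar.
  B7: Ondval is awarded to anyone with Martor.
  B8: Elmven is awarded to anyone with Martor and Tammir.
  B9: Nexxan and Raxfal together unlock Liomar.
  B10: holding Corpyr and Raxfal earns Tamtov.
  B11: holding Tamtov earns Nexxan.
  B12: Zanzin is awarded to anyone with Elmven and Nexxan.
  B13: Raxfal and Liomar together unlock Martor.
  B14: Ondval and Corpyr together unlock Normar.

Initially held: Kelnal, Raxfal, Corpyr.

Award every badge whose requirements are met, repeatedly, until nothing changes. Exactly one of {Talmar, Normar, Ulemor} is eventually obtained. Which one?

With Corpyr and Raxfal, Tamtov is earned (B10).
With Tamtov, Nexxan is earned (B11).
With Nexxan and Raxfal, Liomar is earned (B9).
With Raxfal and Liomar, Martor is earned (B13).
With Martor, Ondval is earned (B7).
With Ondval and Corpyr, Normar is earned (B14).
Ulemor would need Martor, Zanzin, and Nexxan (B5), but Zanzin is never earned. Talmar would need Tamtov and Tammir (B6), but Tammir is never earned.

Normar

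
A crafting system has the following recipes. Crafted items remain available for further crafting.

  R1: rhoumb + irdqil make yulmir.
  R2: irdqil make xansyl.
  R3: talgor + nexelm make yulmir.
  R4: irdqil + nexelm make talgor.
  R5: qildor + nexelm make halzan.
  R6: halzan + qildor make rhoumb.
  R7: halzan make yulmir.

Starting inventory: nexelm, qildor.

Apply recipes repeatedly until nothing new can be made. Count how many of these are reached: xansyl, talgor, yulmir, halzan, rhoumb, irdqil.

qildor + nexelm → halzan (R5).
Using R6, halzan and qildor make rhoumb.
halzan → yulmir (R7).
xansyl would need irdqil (R2), but irdqil is never obtained.
talgor would need irdqil and nexelm (R4), but irdqil is never obtained.
yulmir: reached.
halzan: reached.
rhoumb: reached.
No rule produces irdqil, and it is not given.
Reached: yulmir, halzan, and rhoumb — 3 of the 6.

3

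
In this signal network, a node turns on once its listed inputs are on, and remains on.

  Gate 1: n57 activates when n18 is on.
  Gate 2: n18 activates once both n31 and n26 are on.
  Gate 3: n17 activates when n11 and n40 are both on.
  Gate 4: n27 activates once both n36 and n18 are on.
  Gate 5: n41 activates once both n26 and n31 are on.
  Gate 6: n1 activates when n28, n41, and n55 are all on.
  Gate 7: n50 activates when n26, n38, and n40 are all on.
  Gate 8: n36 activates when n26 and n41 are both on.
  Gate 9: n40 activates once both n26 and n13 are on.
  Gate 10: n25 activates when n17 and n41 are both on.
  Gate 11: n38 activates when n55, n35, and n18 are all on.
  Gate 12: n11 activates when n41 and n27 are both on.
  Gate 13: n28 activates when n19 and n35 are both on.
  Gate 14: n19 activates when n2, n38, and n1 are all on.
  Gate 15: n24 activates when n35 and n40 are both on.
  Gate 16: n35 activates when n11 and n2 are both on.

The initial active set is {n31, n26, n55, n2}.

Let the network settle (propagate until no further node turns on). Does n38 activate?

n31 and n26 are on, so n18 activates (Gate 2).
n26 and n31 are on, so n41 activates (Gate 5).
Gate 8: n26 and n41 on → n36 on.
n36 and n18 are on, so n27 activates (Gate 4).
n41 and n27 are on, so n11 activates (Gate 12).
n11 and n2 are on, so n35 activates (Gate 16).
Gate 11: n55, n35, and n18 on → n38 on.

Yes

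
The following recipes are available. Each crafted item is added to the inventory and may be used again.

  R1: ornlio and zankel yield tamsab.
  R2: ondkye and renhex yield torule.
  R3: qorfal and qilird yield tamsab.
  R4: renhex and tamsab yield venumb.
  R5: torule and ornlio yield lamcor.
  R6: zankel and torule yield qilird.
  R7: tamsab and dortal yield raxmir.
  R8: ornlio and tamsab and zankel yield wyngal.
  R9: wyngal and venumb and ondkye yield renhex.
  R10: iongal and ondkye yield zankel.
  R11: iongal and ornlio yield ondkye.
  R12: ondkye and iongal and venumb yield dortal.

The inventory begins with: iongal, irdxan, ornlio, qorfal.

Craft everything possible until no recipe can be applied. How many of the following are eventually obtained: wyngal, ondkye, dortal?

Using R11, iongal and ornlio make ondkye.
iongal and ondkye → zankel (R10).
Using R1, ornlio and zankel make tamsab.
ornlio and tamsab and zankel → wyngal (R8).
wyngal: reached.
ondkye: reached.
dortal would need ondkye, iongal, and venumb (R12), but venumb is never obtained.
Reached: wyngal and ondkye — 2 of the 3.

2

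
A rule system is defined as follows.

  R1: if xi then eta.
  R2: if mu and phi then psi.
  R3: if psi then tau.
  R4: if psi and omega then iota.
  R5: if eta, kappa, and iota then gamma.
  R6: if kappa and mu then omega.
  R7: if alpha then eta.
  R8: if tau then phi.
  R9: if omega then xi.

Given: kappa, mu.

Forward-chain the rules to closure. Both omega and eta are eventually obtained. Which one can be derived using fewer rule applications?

omega

omega: kappa and mu hold, so omega follows (R6). [1 rule application]
eta: kappa and mu hold, so omega follows (R6). omega holds, so xi follows (R9). xi holds, so eta follows (R1). [3 rule applications]
omega needs fewer.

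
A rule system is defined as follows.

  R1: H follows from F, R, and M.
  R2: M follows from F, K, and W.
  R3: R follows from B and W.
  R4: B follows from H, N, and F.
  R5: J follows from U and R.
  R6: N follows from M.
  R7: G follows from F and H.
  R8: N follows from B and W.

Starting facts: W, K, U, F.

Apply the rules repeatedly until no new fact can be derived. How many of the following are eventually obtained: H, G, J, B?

H would need F, R, and M (R1), but R is never established.
G would need F and H (R7), but H is never established.
J would need U and R (R5), but R is never established.
B would need H, N, and F (R4), but H is never established.
None of the 4 are reached.

0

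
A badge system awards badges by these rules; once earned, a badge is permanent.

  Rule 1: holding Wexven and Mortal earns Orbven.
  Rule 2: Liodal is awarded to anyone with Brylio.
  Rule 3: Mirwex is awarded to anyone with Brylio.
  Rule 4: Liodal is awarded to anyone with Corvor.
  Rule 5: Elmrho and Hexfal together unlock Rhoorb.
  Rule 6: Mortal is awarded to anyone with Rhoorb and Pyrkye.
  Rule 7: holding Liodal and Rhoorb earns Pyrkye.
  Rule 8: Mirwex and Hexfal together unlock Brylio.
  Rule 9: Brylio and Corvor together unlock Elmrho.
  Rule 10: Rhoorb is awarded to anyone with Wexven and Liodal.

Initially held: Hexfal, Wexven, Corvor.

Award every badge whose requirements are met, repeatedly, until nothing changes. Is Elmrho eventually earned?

No

Elmrho would need Brylio and Corvor (Rule 9), but Brylio is never earned.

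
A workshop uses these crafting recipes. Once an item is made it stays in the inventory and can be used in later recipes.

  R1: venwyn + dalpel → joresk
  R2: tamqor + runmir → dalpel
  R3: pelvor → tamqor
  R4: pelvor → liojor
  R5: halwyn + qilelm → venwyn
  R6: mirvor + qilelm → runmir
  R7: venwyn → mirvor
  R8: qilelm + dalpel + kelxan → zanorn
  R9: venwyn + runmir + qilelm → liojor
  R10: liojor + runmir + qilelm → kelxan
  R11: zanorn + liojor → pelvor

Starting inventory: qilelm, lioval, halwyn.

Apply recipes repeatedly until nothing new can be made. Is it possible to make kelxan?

halwyn + qilelm → venwyn (R5).
Using R7, venwyn makes mirvor.
Using R6, mirvor and qilelm make runmir.
venwyn + runmir + qilelm → liojor (R9).
Using R10, liojor, runmir, and qilelm make kelxan.

Yes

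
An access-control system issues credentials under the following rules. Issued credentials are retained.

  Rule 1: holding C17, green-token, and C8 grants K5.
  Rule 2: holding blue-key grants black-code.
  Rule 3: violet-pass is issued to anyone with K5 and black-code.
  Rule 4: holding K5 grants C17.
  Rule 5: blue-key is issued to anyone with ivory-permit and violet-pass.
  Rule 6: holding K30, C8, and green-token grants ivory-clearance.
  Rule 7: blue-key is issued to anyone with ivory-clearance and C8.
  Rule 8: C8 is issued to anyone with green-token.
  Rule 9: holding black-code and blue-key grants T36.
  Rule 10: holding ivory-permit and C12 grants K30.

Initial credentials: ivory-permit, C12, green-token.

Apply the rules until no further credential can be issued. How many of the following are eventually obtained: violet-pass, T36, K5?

Holding ivory-permit and C12 grants K30 (Rule 10).
Holding green-token grants C8 (Rule 8).
Holding K30, C8, and green-token grants ivory-clearance (Rule 6).
Holding ivory-clearance and C8 grants blue-key (Rule 7).
Holding blue-key grants black-code (Rule 2).
Holding black-code and blue-key grants T36 (Rule 9).
violet-pass would need K5 and black-code (Rule 3), but K5 is never granted.
T36: reached.
K5 would need C17, green-token, and C8 (Rule 1), but C17 is never granted.
Reached: T36 — 1 of the 3.

1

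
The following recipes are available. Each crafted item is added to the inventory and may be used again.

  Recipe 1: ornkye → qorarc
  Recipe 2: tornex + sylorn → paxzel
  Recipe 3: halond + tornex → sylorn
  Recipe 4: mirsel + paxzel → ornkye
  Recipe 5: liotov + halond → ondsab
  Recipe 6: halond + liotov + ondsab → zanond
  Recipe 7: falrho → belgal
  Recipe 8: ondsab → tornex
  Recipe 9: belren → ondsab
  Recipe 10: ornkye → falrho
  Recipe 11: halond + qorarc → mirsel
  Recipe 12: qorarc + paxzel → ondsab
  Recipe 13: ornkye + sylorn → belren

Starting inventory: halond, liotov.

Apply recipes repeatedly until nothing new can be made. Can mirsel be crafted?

mirsel would need halond and qorarc (Recipe 11), but qorarc is never obtained.

No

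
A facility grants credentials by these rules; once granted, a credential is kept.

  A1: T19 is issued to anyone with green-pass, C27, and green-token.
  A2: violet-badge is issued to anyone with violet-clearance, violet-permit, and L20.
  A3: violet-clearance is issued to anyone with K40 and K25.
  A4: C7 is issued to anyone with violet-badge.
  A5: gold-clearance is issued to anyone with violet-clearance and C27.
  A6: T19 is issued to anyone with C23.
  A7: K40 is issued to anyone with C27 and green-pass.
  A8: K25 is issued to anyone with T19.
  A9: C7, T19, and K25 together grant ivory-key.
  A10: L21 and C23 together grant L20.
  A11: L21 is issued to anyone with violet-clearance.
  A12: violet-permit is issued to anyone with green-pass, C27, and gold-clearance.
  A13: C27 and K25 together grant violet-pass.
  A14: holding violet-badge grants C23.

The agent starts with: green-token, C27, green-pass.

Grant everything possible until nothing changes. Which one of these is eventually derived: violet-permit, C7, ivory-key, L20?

Holding green-pass, C27, and green-token grants T19 (A1).
Holding C27 and green-pass grants K40 (A7).
Holding T19 grants K25 (A8).
Holding K40 and K25 grants violet-clearance (A3).
Holding violet-clearance and C27 grants gold-clearance (A5).
Holding green-pass, C27, and gold-clearance grants violet-permit (A12).
C7 would need violet-badge (A4), but violet-badge is never granted. L20 would need L21 and C23 (A10), but C23 is never granted. ivory-key would need C7, T19, and K25 (A9), but C7 is never granted.

violet-permit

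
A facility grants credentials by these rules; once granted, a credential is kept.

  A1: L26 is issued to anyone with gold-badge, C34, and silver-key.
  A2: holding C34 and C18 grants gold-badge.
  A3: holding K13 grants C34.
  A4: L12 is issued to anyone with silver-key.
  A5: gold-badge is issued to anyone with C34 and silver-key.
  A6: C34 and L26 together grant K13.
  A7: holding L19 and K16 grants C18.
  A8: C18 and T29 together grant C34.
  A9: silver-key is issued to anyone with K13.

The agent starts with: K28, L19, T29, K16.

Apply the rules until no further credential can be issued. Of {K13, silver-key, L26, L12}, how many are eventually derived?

0

K13 would need C34 and L26 (A6), but L26 is never granted.
silver-key would need K13 (A9), but K13 is never granted.
L26 would need gold-badge, C34, and silver-key (A1), but silver-key is never granted.
L12 would need silver-key (A4), but silver-key is never granted.
None of the 4 are reached.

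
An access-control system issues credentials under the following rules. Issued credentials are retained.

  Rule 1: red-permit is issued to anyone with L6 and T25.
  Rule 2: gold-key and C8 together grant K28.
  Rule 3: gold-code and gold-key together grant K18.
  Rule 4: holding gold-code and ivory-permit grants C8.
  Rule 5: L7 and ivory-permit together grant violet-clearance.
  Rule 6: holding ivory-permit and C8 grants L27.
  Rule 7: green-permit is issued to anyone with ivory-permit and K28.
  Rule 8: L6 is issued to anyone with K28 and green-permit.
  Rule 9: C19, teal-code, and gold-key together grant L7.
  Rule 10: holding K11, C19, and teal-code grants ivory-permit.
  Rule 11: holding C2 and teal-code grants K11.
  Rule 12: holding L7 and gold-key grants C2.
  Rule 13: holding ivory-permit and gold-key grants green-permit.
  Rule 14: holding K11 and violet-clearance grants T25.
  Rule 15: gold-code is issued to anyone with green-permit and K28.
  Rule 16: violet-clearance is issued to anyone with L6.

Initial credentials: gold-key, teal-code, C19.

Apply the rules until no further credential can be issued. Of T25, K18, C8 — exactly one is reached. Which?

T25

Holding C19, teal-code, and gold-key grants L7 (Rule 9).
Holding L7 and gold-key grants C2 (Rule 12).
Holding C2 and teal-code grants K11 (Rule 11).
Holding K11, C19, and teal-code grants ivory-permit (Rule 10).
Holding L7 and ivory-permit grants violet-clearance (Rule 5).
Holding K11 and violet-clearance grants T25 (Rule 14).
C8 would need gold-code and ivory-permit (Rule 4), but gold-code is never granted. K18 would need gold-code and gold-key (Rule 3), but gold-code is never granted.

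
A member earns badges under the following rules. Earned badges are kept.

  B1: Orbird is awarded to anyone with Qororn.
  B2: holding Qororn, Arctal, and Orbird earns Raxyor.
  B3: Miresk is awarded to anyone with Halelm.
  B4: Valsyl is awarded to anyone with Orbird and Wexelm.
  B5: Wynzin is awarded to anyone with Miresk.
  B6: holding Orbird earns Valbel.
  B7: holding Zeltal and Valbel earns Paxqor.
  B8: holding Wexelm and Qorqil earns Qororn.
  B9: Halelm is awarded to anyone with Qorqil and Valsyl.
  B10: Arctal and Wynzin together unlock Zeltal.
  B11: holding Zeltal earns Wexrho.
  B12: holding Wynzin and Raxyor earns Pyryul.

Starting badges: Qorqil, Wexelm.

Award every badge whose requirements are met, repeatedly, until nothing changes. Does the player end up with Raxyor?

No

Raxyor would need Qororn, Arctal, and Orbird (B2), but Arctal is never earned.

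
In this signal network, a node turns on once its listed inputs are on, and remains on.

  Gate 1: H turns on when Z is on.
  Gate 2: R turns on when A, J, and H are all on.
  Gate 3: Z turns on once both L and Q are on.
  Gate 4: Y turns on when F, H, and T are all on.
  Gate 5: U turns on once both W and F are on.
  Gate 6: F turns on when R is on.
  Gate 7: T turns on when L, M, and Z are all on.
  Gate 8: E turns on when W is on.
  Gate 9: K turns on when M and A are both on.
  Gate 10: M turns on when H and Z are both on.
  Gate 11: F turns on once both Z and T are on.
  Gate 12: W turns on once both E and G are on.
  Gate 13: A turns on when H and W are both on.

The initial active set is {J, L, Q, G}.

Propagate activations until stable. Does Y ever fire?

Yes

L and Q are on, so Z turns on (Gate 3).
Gate 1: Z on → H on.
Gate 10: H and Z on → M on.
Gate 7: L, M, and Z on → T on.
Z and T are on, so F turns on (Gate 11).
F, H, and T are on, so Y turns on (Gate 4).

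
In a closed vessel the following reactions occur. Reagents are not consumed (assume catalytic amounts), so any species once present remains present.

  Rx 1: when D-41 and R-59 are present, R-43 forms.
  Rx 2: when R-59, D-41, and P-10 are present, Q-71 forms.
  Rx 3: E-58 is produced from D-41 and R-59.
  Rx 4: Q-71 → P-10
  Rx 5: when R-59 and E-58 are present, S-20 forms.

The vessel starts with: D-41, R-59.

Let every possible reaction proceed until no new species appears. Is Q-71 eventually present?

Q-71 would need R-59, D-41, and P-10 (Rx 2), but P-10 never forms.

No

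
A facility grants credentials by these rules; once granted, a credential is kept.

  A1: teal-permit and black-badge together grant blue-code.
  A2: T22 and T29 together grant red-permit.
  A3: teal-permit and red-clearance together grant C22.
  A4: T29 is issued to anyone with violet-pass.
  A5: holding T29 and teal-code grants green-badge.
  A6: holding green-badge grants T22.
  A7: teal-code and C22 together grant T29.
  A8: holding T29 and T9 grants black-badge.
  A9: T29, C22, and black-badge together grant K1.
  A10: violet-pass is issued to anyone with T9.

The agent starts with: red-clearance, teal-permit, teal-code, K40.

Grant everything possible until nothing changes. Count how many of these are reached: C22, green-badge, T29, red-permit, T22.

Holding teal-permit and red-clearance grants C22 (A3).
Holding teal-code and C22 grants T29 (A7).
Holding T29 and teal-code grants green-badge (A5).
Holding green-badge grants T22 (A6).
Holding T22 and T29 grants red-permit (A2).
C22: reached.
green-badge: reached.
T29: reached.
red-permit: reached.
T22: reached.
All 5 are reached.

5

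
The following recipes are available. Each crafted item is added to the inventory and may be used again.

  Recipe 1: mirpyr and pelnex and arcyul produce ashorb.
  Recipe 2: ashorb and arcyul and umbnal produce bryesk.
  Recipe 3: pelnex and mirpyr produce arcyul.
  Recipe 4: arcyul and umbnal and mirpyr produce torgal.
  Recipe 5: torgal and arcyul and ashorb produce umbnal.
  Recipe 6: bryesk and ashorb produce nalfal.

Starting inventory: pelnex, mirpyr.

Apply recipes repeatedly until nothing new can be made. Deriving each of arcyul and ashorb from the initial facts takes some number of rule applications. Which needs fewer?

arcyul

arcyul: pelnex and mirpyr → arcyul (Recipe 3). [1 rule application]
ashorb: Using Recipe 3, pelnex and mirpyr make arcyul. mirpyr and pelnex and arcyul → ashorb (Recipe 1). [2 rule applications]
arcyul needs fewer.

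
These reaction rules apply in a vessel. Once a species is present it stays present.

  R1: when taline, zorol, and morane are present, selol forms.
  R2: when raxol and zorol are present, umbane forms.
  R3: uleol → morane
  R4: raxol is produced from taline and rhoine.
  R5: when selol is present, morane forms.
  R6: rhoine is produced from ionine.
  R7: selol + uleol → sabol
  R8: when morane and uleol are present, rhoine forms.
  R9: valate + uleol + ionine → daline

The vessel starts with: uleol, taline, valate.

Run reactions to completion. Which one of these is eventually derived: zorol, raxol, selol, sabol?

raxol

uleol present → morane forms (R3).
morane and uleol present → rhoine forms (R8).
taline and rhoine present → raxol forms (R4).
No rule produces zorol, and it is not given. selol would need taline, zorol, and morane (R1), but zorol never forms. sabol would need selol and uleol (R7), but selol never forms.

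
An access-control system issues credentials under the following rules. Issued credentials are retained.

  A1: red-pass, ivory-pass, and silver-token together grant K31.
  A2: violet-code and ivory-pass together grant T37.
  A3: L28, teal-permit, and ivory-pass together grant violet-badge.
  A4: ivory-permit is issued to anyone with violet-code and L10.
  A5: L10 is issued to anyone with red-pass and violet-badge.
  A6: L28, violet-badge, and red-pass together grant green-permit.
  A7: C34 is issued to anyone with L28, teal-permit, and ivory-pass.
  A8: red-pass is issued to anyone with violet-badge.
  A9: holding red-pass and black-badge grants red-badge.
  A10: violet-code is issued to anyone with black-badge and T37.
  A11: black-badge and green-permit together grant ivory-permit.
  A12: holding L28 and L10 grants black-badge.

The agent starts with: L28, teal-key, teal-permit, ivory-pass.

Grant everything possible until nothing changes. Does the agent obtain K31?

No

K31 would need red-pass, ivory-pass, and silver-token (A1), but silver-token is never granted.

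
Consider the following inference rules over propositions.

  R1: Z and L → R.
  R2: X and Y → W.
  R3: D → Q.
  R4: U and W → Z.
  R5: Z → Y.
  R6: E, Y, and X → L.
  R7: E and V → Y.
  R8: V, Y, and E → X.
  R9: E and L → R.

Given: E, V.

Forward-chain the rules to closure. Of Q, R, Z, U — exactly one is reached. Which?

From E and V, R7 gives Y.
V, Y, and E hold, so X follows (R8).
From E, Y, and X, R6 gives L.
E and L hold, so R follows (R9).
Q would need D (R3), but D is never established. No rule produces U, and it is not given. Z would need U and W (R4), but U is never established.

R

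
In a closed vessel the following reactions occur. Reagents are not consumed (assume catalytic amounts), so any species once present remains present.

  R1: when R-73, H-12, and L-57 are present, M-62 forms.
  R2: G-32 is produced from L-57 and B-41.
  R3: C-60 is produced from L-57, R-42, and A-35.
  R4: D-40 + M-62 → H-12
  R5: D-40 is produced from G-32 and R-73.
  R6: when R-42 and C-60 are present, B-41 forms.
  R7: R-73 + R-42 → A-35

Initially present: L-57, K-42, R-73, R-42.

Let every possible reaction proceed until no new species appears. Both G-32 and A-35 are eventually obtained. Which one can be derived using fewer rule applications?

A-35

A-35: R-73 and R-42 present → A-35 forms (R7). [1 rule application]
G-32: R-73 and R-42 present → A-35 forms (R7). L-57, R-42, and A-35 present → C-60 forms (R3). R-42 and C-60 present → B-41 forms (R6). L-57 and B-41 present → G-32 forms (R2). [4 rule applications]
A-35 needs fewer.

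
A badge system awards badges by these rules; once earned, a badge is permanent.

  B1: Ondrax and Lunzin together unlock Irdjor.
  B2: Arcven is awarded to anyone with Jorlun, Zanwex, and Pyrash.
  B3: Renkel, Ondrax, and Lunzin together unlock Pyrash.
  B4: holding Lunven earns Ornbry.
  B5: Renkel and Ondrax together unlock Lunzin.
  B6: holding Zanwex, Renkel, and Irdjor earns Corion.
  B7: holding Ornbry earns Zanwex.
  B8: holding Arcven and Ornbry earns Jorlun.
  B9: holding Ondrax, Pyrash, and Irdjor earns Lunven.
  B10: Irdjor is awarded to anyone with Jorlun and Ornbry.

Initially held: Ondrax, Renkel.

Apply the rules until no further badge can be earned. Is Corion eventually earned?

With Renkel and Ondrax, Lunzin is earned (B5).
With Renkel, Ondrax, and Lunzin, Pyrash is earned (B3).
With Ondrax and Lunzin, Irdjor is earned (B1).
With Ondrax, Pyrash, and Irdjor, Lunven is earned (B9).
With Lunven, Ornbry is earned (B4).
With Ornbry, Zanwex is earned (B7).
With Zanwex, Renkel, and Irdjor, Corion is earned (B6).

Yes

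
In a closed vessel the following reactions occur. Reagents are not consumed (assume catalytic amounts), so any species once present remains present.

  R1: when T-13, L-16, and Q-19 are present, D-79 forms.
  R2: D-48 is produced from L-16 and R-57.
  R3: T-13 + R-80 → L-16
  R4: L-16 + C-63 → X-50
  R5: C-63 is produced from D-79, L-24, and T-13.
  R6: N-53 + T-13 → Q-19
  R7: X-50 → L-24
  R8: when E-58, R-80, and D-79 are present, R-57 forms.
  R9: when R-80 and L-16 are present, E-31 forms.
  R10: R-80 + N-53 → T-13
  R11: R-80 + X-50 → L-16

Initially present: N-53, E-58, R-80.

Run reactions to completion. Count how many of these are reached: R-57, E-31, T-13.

3

R-80 and N-53 present → T-13 forms (R10).
N-53 and T-13 present → Q-19 forms (R6).
T-13 and R-80 present → L-16 forms (R3).
R-80 and L-16 present → E-31 forms (R9).
T-13, L-16, and Q-19 present → D-79 forms (R1).
E-58, R-80, and D-79 present → R-57 forms (R8).
R-57: reached.
E-31: reached.
T-13: reached.
All 3 are reached.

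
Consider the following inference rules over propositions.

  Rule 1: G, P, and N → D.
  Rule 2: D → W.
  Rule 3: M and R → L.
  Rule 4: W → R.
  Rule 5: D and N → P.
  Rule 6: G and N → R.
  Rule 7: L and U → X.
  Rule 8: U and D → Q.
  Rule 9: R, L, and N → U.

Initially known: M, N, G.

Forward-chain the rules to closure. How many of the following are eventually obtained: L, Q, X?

G and N hold, so R follows (Rule 6).
M and R hold, so L follows (Rule 3).
From R, L, and N, Rule 9 gives U.
L and U hold, so X follows (Rule 7).
L: reached.
Q would need U and D (Rule 8), but D is never established.
X: reached.
Reached: L and X — 2 of the 3.

2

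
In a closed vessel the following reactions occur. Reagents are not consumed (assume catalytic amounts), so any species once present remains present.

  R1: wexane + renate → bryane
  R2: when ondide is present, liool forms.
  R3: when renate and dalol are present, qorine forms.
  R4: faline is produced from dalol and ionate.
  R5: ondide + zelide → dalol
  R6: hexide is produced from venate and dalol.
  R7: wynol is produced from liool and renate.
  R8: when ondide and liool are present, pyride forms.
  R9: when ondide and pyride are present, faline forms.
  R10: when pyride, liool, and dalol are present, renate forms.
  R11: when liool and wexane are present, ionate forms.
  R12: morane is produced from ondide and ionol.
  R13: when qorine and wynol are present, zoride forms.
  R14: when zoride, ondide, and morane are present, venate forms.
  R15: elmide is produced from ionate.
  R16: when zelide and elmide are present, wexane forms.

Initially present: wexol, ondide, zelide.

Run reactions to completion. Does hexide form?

No

hexide would need venate and dalol (R6), but venate never forms.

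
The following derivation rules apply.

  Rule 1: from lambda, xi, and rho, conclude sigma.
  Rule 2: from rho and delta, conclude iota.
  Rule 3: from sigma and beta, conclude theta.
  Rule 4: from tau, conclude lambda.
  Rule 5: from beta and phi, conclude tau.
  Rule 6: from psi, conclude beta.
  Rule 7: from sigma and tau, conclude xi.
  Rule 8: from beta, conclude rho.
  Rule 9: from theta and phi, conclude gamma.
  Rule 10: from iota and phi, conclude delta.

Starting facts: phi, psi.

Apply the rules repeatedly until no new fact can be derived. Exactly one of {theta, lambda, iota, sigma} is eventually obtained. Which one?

From psi, Rule 6 gives beta.
From beta and phi, Rule 5 gives tau.
tau holds, so lambda follows (Rule 4).
theta would need sigma and beta (Rule 3), but sigma is never established. iota would need rho and delta (Rule 2), but delta is never established. sigma would need lambda, xi, and rho (Rule 1), but xi is never established.

lambda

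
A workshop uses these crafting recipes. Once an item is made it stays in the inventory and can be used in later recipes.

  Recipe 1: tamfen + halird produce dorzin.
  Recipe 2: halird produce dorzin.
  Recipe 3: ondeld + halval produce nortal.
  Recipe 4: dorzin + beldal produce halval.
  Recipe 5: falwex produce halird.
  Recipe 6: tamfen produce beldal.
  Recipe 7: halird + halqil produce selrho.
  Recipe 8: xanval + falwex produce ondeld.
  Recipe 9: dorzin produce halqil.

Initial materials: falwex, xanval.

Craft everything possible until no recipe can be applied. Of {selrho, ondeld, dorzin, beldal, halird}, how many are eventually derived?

xanval + falwex → ondeld (Recipe 8).
falwex → halird (Recipe 5).
Using Recipe 2, halird makes dorzin.
dorzin → halqil (Recipe 9).
halird + halqil → selrho (Recipe 7).
selrho: reached.
ondeld: reached.
dorzin: reached.
beldal would need tamfen (Recipe 6), but tamfen is never obtained.
halird: reached.
Reached: selrho, ondeld, dorzin, and halird — 4 of the 5.

4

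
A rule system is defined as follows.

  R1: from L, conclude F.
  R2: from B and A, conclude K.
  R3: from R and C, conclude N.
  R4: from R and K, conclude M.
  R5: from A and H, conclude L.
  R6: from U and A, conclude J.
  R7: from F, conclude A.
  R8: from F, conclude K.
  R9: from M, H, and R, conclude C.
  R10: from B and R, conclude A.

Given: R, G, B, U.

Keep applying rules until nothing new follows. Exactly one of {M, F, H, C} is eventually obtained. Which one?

B and R hold, so A follows (R10).
From B and A, R2 gives K.
R and K hold, so M follows (R4).
F would need L (R1), but L is never established. C would need M, H, and R (R9), but H is never established. No rule produces H, and it is not given.

M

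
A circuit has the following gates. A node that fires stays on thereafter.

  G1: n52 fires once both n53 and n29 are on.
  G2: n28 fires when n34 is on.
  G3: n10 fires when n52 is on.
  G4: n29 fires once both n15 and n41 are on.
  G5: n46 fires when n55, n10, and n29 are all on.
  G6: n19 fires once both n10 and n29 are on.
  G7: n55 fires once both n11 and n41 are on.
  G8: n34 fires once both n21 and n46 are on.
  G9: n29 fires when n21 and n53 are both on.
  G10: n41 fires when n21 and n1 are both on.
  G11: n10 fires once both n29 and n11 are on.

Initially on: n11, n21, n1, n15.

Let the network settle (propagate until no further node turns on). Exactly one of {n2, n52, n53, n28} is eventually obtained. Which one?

n21 and n1 are on, so n41 fires (G10).
G7: n11 and n41 on → n55 on.
G4: n15 and n41 on → n29 on.
n29 and n11 are on, so n10 fires (G11).
n55, n10, and n29 are on, so n46 fires (G5).
n21 and n46 are on, so n34 fires (G8).
n34 is on, so n28 fires (G2).
No rule produces n2, and it is not given. No rule produces n53, and it is not given. n52 would need n53 and n29 (G1), but n53 never turns on.

n28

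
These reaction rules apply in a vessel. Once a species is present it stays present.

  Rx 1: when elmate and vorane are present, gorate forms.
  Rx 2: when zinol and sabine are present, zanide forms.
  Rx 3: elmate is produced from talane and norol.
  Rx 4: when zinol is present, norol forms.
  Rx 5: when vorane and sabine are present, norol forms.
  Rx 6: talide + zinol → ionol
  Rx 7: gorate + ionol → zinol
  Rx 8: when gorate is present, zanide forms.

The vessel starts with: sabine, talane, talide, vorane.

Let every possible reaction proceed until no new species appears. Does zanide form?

Yes

vorane and sabine present → norol forms (Rx 5).
talane and norol present → elmate forms (Rx 3).
elmate and vorane present → gorate forms (Rx 1).
gorate present → zanide forms (Rx 8).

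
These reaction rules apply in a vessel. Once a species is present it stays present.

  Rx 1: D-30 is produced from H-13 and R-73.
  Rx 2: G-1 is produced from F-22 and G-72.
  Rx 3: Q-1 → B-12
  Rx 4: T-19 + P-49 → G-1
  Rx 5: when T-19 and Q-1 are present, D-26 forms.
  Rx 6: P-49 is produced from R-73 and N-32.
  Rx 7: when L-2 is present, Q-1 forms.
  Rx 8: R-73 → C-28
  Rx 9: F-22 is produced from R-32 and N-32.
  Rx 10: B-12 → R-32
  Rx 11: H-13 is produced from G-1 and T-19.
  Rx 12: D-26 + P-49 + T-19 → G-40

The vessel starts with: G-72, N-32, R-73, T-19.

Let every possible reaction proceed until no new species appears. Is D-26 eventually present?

D-26 would need T-19 and Q-1 (Rx 5), but Q-1 never forms.

No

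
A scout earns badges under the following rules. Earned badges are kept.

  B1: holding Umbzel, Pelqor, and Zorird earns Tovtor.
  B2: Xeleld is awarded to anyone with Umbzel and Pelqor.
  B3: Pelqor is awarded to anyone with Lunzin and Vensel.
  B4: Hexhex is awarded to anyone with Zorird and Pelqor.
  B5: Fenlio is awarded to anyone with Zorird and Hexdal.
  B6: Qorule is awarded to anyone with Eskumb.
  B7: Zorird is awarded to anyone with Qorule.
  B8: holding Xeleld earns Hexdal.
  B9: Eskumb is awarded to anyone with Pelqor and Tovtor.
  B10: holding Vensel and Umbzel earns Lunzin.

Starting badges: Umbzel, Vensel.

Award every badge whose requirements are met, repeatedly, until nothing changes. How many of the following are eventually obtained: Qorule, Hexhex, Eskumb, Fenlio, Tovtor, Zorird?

0

Qorule would need Eskumb (B6), but Eskumb is never earned.
Hexhex would need Zorird and Pelqor (B4), but Zorird is never earned.
Eskumb would need Pelqor and Tovtor (B9), but Tovtor is never earned.
Fenlio would need Zorird and Hexdal (B5), but Zorird is never earned.
Tovtor would need Umbzel, Pelqor, and Zorird (B1), but Zorird is never earned.
Zorird would need Qorule (B7), but Qorule is never earned.
None of the 6 are reached.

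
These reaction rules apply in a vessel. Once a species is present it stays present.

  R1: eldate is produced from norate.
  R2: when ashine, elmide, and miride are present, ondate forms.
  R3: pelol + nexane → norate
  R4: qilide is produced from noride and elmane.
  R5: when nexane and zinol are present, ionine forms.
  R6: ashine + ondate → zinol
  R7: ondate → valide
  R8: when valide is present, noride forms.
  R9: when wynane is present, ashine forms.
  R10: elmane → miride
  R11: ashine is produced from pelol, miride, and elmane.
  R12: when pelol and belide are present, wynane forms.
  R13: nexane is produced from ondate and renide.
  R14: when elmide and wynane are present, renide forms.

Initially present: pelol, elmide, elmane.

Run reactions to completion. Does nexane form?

nexane would need ondate and renide (R13), but renide never forms.

No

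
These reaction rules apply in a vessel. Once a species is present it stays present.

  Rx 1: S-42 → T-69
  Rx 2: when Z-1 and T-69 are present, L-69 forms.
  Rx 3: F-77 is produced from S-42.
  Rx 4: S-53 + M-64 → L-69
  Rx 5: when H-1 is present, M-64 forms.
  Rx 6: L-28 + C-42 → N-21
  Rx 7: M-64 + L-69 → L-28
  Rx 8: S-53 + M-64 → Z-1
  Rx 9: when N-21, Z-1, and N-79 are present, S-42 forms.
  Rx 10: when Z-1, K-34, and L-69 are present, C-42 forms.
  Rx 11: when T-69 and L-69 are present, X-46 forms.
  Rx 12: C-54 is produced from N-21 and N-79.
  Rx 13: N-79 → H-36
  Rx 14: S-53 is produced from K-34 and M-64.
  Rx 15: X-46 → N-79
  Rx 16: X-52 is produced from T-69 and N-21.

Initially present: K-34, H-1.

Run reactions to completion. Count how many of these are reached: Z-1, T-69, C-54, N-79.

H-1 present → M-64 forms (Rx 5).
K-34 and M-64 present → S-53 forms (Rx 14).
S-53 and M-64 present → Z-1 forms (Rx 8).
Z-1: reached.
T-69 would need S-42 (Rx 1), but S-42 never forms.
C-54 would need N-21 and N-79 (Rx 12), but N-79 never forms.
N-79 would need X-46 (Rx 15), but X-46 never forms.
Reached: Z-1 — 1 of the 4.

1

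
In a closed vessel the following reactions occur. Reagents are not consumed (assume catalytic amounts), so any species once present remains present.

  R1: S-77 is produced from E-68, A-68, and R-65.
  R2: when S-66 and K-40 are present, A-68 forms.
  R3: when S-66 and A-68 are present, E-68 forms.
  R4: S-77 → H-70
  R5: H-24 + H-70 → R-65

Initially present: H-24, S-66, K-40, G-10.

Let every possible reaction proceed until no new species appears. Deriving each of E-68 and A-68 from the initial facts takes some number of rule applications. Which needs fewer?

A-68: S-66 and K-40 present → A-68 forms (R2). [1 rule application]
E-68: S-66 and K-40 present → A-68 forms (R2). S-66 and A-68 present → E-68 forms (R3). [2 rule applications]
A-68 needs fewer.

A-68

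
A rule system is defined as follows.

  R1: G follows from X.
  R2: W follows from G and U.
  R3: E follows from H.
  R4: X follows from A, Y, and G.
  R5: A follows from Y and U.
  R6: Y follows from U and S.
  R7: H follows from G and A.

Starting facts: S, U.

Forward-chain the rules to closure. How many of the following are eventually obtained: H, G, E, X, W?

H would need G and A (R7), but G is never established.
G would need X (R1), but X is never established.
E would need H (R3), but H is never established.
X would need A, Y, and G (R4), but G is never established.
W would need G and U (R2), but G is never established.
None of the 5 are reached.

0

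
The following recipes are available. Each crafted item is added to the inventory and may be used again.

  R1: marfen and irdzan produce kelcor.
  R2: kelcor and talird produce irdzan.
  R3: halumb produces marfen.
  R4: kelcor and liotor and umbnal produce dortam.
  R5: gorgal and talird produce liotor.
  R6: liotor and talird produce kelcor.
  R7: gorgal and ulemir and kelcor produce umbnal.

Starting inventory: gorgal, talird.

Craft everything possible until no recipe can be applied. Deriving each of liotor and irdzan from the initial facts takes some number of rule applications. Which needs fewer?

liotor: gorgal and talird → liotor (R5). [1 rule application]
irdzan: gorgal and talird → liotor (R5). liotor and talird → kelcor (R6). kelcor and talird → irdzan (R2). [3 rule applications]
liotor needs fewer.

liotor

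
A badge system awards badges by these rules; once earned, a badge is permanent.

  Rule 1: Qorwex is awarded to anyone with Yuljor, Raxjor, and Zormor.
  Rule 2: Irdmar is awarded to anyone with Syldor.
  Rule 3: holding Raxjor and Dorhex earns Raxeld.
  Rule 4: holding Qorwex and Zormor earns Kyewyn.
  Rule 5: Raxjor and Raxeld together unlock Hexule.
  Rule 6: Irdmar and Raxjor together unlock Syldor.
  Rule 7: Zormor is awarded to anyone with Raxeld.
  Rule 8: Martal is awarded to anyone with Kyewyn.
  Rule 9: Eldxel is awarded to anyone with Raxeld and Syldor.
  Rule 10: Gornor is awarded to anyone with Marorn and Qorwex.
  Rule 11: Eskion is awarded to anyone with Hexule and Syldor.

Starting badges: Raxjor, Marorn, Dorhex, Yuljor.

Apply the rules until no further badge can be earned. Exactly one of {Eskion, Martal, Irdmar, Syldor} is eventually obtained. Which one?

With Raxjor and Dorhex, Raxeld is earned (Rule 3).
With Raxeld, Zormor is earned (Rule 7).
With Yuljor, Raxjor, and Zormor, Qorwex is earned (Rule 1).
With Qorwex and Zormor, Kyewyn is earned (Rule 4).
With Kyewyn, Martal is earned (Rule 8).
Eskion would need Hexule and Syldor (Rule 11), but Syldor is never earned. Irdmar would need Syldor (Rule 2), but Syldor is never earned. Syldor would need Irdmar and Raxjor (Rule 6), but Irdmar is never earned.

Martal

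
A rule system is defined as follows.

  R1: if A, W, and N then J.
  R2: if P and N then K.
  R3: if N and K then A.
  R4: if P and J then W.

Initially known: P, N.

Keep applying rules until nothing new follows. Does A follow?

Yes

From P and N, R2 gives K.
From N and K, R3 gives A.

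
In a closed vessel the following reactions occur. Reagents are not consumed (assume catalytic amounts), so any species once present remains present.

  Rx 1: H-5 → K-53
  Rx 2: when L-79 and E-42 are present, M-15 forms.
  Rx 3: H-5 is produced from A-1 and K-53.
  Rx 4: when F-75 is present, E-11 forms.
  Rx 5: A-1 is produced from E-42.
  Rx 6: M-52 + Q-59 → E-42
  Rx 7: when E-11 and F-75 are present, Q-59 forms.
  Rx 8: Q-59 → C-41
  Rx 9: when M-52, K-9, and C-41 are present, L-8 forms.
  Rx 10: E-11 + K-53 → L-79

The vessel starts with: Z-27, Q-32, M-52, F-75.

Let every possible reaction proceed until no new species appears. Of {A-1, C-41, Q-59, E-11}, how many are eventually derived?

4

F-75 present → E-11 forms (Rx 4).
E-11 and F-75 present → Q-59 forms (Rx 7).
M-52 and Q-59 present → E-42 forms (Rx 6).
Q-59 present → C-41 forms (Rx 8).
E-42 present → A-1 forms (Rx 5).
A-1: reached.
C-41: reached.
Q-59: reached.
E-11: reached.
All 4 are reached.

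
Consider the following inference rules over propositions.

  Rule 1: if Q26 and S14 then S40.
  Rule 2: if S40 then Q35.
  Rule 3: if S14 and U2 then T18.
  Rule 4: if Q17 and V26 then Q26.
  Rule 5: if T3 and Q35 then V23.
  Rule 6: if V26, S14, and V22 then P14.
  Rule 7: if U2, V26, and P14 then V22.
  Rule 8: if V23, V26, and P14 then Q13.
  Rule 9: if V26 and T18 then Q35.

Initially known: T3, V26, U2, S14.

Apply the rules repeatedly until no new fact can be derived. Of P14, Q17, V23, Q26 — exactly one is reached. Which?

V23

S14 and U2 hold, so T18 follows (Rule 3).
V26 and T18 hold, so Q35 follows (Rule 9).
T3 and Q35 hold, so V23 follows (Rule 5).
P14 would need V26, S14, and V22 (Rule 6), but V22 is never established. No rule produces Q17, and it is not given. Q26 would need Q17 and V26 (Rule 4), but Q17 is never established.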